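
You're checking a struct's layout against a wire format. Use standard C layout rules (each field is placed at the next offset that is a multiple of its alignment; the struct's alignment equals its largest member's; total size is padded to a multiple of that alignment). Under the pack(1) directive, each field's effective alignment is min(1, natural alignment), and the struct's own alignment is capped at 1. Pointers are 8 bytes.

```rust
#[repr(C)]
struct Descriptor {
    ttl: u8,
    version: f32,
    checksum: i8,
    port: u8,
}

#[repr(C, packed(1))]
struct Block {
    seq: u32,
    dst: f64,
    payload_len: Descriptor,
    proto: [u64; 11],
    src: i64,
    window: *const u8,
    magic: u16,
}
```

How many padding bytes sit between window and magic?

Descriptor: @0: ttl [1B, align 1] → 1; +3 pad (align 4); @4: version [4B, align 4] → 8; @8: checksum [1B, align 1] → 9; @9: port [1B, align 1] → 10; +2 tail pad (align 4); size 12, align 4
@0: seq [4B, align 1] → 4
@4: dst [8B, align 1] → 12
@12: payload_len [12B, align 1] → 24
@24: proto [88B, align 1] → 112
@112: src [8B, align 1] → 120
@120: window [8B, align 1] → 128
@128: magic [2B, align 1] → 130

0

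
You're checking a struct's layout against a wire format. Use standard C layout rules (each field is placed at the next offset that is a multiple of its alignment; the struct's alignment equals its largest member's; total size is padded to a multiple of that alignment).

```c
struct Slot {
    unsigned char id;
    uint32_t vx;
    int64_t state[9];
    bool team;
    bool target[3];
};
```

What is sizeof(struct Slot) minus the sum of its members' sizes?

7

id at 0 (size 1, align 1) → ends 1
pad 3 to align 4 for vx
vx at 4 (size 4, align 4) → ends 8
state at 8 (size 72, align 8) → ends 80
team at 80 (size 1, align 1) → ends 81
target at 81 (size 3, align 1) → ends 84
tail pad 4 to reach multiple of 8
total 88 bytes, alignment 8
data bytes 81, size 88 → padding 7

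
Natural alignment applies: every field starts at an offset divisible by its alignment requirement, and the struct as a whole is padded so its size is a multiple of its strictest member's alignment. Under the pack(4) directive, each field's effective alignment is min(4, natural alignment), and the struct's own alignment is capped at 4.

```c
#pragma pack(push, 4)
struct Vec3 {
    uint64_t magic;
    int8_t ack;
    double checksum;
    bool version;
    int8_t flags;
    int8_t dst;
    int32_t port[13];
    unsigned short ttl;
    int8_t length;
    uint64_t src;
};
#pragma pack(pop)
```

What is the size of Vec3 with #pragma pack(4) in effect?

@0: magic [8B, align 4] → 8
@8: ack [1B, align 1] → 9
+3 pad (align 4)
@12: checksum [8B, align 4] → 20
@20: version [1B, align 1] → 21
@21: flags [1B, align 1] → 22
@22: dst [1B, align 1] → 23
+1 pad (align 4)
@24: port [52B, align 4] → 76
@76: ttl [2B, align 2] → 78
@78: length [1B, align 1] → 79
+1 pad (align 4)
@80: src [8B, align 4] → 88
size 88, align 4

88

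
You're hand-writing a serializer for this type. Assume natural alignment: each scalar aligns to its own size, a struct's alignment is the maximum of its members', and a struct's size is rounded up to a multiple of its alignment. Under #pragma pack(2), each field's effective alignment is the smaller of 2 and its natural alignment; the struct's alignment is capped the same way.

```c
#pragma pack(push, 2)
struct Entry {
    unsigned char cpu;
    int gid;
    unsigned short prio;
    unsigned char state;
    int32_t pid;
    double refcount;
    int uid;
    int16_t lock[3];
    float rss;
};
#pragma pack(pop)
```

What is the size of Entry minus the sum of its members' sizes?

@0: cpu [1B, align 1] → 1
+1 pad (align 2)
@2: gid [4B, align 2] → 6
@6: prio [2B, align 2] → 8
@8: state [1B, align 1] → 9
+1 pad (align 2)
@10: pid [4B, align 2] → 14
@14: refcount [8B, align 2] → 22
@22: uid [4B, align 2] → 26
@26: lock [6B, align 2] → 32
@32: rss [4B, align 2] → 36
size 36, align 2
data bytes 34, size 36 → padding 2

2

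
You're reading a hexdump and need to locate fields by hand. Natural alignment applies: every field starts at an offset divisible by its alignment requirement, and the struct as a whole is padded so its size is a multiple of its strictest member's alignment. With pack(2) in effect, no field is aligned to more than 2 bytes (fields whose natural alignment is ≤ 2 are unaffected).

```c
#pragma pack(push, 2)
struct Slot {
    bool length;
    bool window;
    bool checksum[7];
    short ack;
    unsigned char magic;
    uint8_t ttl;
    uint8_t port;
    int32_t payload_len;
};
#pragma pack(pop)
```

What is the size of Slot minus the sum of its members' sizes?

2

length at 0 (size 1, align 1) → ends 1
window at 1 (size 1, align 1) → ends 2
checksum at 2 (size 7, align 1) → ends 9
pad 1 to align 2 for ack
ack at 10 (size 2, align 2) → ends 12
magic at 12 (size 1, align 1) → ends 13
ttl at 13 (size 1, align 1) → ends 14
port at 14 (size 1, align 1) → ends 15
pad 1 to align 2 for payload_len
payload_len at 16 (size 4, align 2) → ends 20
total 20 bytes, alignment 2
data bytes 18, size 20 → padding 2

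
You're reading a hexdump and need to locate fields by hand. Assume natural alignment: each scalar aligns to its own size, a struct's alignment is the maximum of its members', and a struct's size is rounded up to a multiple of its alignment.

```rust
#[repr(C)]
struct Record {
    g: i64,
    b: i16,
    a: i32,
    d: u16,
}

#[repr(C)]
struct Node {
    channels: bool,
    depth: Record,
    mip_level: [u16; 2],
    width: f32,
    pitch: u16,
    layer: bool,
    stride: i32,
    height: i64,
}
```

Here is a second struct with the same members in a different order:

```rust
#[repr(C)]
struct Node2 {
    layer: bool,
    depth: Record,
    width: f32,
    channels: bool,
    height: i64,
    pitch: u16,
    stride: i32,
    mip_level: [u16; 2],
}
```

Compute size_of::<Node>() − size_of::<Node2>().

-8

Record: @0: g [8B, align 8] → 8; @8: b [2B, align 2] → 10; +2 pad (align 4); @12: a [4B, align 4] → 16; @16: d [2B, align 2] → 18; +6 tail pad (align 8); size 24, align 8
@0: channels [1B, align 1] → 1
+7 pad (align 8)
@8: depth [24B, align 8] → 32
@32: mip_level [4B, align 2] → 36
@36: width [4B, align 4] → 40
@40: pitch [2B, align 2] → 42
@42: layer [1B, align 1] → 43
+1 pad (align 4)
@44: stride [4B, align 4] → 48
@48: height [8B, align 8] → 56
size 56, align 8
— Node2 —
@0: layer [1B, align 1] → 1
+7 pad (align 8)
@8: depth [24B, align 8] → 32
@32: width [4B, align 4] → 36
@36: channels [1B, align 1] → 37
+3 pad (align 8)
@40: height [8B, align 8] → 48
@48: pitch [2B, align 2] → 50
+2 pad (align 4)
@52: stride [4B, align 4] → 56
@56: mip_level [4B, align 2] → 60
+4 tail pad (align 8)
size 64, align 8
56 − 64 = -8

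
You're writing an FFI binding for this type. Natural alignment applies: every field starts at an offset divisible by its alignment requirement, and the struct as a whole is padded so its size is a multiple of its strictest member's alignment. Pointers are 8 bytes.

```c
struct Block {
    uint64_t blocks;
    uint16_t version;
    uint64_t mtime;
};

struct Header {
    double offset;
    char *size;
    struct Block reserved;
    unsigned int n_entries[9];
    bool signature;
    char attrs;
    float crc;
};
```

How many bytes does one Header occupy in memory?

88

Block: @0: blocks [8B, align 8] → 8; @8: version [2B, align 2] → 10; +6 pad (align 8); @16: mtime [8B, align 8] → 24; size 24, align 8
@0: offset [8B, align 8] → 8
@8: size [8B, align 8] → 16
@16: reserved [24B, align 8] → 40
@40: n_entries [36B, align 4] → 76
@76: signature [1B, align 1] → 77
@77: attrs [1B, align 1] → 78
+2 pad (align 4)
@80: crc [4B, align 4] → 84
+4 tail pad (align 8)
size 88, align 8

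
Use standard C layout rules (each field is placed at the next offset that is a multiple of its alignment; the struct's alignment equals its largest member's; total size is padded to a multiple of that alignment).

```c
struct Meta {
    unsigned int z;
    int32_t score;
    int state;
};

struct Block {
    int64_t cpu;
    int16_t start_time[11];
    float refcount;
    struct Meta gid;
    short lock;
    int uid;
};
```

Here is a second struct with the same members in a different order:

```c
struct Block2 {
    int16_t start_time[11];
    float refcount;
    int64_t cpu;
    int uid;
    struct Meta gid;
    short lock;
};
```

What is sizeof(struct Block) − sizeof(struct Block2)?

-8

Meta: z at 0 (size 4, align 4) → ends 4; score at 4 (size 4, align 4) → ends 8; state at 8 (size 4, align 4) → ends 12; total 12 bytes, alignment 4
cpu at 0 (size 8, align 8) → ends 8
start_time at 8 (size 22, align 2) → ends 30
pad 2 to align 4 for refcount
refcount at 32 (size 4, align 4) → ends 36
gid at 36 (size 12, align 4) → ends 48
lock at 48 (size 2, align 2) → ends 50
pad 2 to align 4 for uid
uid at 52 (size 4, align 4) → ends 56
total 56 bytes, alignment 8
— Block2 —
start_time at 0 (size 22, align 2) → ends 22
pad 2 to align 4 for refcount
refcount at 24 (size 4, align 4) → ends 28
pad 4 to align 8 for cpu
cpu at 32 (size 8, align 8) → ends 40
uid at 40 (size 4, align 4) → ends 44
gid at 44 (size 12, align 4) → ends 56
lock at 56 (size 2, align 2) → ends 58
tail pad 6 to reach multiple of 8
total 64 bytes, alignment 8
56 − 64 = -8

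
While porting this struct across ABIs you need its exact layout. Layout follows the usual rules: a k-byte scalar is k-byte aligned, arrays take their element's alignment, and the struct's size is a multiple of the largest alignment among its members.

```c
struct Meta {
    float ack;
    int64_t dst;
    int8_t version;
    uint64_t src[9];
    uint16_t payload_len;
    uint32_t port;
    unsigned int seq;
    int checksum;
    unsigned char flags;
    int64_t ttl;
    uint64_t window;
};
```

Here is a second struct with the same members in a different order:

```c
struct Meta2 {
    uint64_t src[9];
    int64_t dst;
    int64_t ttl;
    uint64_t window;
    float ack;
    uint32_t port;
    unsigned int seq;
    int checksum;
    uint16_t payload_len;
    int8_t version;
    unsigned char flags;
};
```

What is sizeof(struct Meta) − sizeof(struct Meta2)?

0..4  ack  (4B, 4-aligned)
4..8  -- padding (4B)
8..16  dst  (8B, 8-aligned)
16..17  version  (1B, 1-aligned)
17..24  -- padding (7B)
24..96  src  (72B, 8-aligned)
96..98  payload_len  (2B, 2-aligned)
98..100  -- padding (2B)
100..104  port  (4B, 4-aligned)
104..108  seq  (4B, 4-aligned)
108..112  checksum  (4B, 4-aligned)
112..113  flags  (1B, 1-aligned)
113..120  -- padding (7B)
120..128  ttl  (8B, 8-aligned)
128..136  window  (8B, 8-aligned)
sizeof = 136, alignof = 8
— Meta2 —
0..72  src  (72B, 8-aligned)
72..80  dst  (8B, 8-aligned)
80..88  ttl  (8B, 8-aligned)
88..96  window  (8B, 8-aligned)
96..100  ack  (4B, 4-aligned)
100..104  port  (4B, 4-aligned)
104..108  seq  (4B, 4-aligned)
108..112  checksum  (4B, 4-aligned)
112..114  payload_len  (2B, 2-aligned)
114..115  version  (1B, 1-aligned)
115..116  flags  (1B, 1-aligned)
116..120  -- tail padding (4B)
sizeof = 120, alignof = 8
136 − 120 = 16

16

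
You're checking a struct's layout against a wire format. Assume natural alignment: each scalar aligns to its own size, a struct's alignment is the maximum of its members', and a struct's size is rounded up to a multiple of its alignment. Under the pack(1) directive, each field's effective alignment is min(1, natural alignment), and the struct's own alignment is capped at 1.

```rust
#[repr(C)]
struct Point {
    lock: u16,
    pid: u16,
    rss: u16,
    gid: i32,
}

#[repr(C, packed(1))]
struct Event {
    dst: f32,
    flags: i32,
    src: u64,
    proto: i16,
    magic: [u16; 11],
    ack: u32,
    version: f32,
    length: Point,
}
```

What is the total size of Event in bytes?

60 bytes

Point: 0..2  lock  (2B, 2-aligned); 2..4  pid  (2B, 2-aligned); 4..6  rss  (2B, 2-aligned); 6..8  -- padding (2B); 8..12  gid  (4B, 4-aligned); sizeof = 12, alignof = 4
0..4  dst  (4B, 1-aligned)
4..8  flags  (4B, 1-aligned)
8..16  src  (8B, 1-aligned)
16..18  proto  (2B, 1-aligned)
18..40  magic  (22B, 1-aligned)
40..44  ack  (4B, 1-aligned)
44..48  version  (4B, 1-aligned)
48..60  length  (12B, 1-aligned)
sizeof = 60, alignof = 1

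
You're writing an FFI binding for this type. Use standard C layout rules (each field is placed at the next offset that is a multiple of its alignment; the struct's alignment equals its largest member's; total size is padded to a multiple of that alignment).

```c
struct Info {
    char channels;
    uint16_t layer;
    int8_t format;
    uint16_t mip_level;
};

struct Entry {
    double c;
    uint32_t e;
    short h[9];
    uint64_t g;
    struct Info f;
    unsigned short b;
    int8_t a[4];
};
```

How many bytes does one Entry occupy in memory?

56

Info: @0: channels [1B, align 1] → 1; +1 pad (align 2); @2: layer [2B, align 2] → 4; @4: format [1B, align 1] → 5; +1 pad (align 2); @6: mip_level [2B, align 2] → 8; size 8, align 2
@0: c [8B, align 8] → 8
@8: e [4B, align 4] → 12
@12: h [18B, align 2] → 30
+2 pad (align 8)
@32: g [8B, align 8] → 40
@40: f [8B, align 2] → 48
@48: b [2B, align 2] → 50
@50: a [4B, align 1] → 54
+2 tail pad (align 8)
size 56, align 8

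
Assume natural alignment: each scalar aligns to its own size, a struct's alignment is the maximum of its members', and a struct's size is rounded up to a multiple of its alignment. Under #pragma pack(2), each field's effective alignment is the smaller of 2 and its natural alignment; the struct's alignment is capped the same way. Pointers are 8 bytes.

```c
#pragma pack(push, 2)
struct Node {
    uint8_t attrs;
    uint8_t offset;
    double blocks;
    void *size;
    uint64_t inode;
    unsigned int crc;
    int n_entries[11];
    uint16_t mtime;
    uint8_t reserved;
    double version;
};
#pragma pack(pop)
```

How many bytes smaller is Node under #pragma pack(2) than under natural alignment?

10

natural layout:
  @0: attrs [1B, align 1] → 1
  @1: offset [1B, align 1] → 2
  +6 pad (align 8)
  @8: blocks [8B, align 8] → 16
  @16: size [8B, align 8] → 24
  @24: inode [8B, align 8] → 32
  @32: crc [4B, align 4] → 36
  @36: n_entries [44B, align 4] → 80
  @80: mtime [2B, align 2] → 82
  @82: reserved [1B, align 1] → 83
  +5 pad (align 8)
  @88: version [8B, align 8] → 96
  size 96, align 8
packed(2) layout:
  @0: attrs [1B, align 1] → 1
  @1: offset [1B, align 1] → 2
  @2: blocks [8B, align 2] → 10
  @10: size [8B, align 2] → 18
  @18: inode [8B, align 2] → 26
  @26: crc [4B, align 2] → 30
  @30: n_entries [44B, align 2] → 74
  @74: mtime [2B, align 2] → 76
  @76: reserved [1B, align 1] → 77
  +1 pad (align 2)
  @78: version [8B, align 2] → 86
  size 86, align 2
96 − 86 = 10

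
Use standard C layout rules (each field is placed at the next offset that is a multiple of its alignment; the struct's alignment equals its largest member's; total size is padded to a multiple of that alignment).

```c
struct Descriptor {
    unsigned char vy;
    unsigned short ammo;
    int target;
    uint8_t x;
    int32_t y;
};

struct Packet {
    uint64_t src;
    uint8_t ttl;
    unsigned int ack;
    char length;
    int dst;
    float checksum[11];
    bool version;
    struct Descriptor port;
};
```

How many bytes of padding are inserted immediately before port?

3

Descriptor: vy at 0 (size 1, align 1) → ends 1; pad 1 to align 2 for ammo; ammo at 2 (size 2, align 2) → ends 4; target at 4 (size 4, align 4) → ends 8; x at 8 (size 1, align 1) → ends 9; pad 3 to align 4 for y; y at 12 (size 4, align 4) → ends 16; total 16 bytes, alignment 4
src at 0 (size 8, align 8) → ends 8
ttl at 8 (size 1, align 1) → ends 9
pad 3 to align 4 for ack
ack at 12 (size 4, align 4) → ends 16
length at 16 (size 1, align 1) → ends 17
pad 3 to align 4 for dst
dst at 20 (size 4, align 4) → ends 24
checksum at 24 (size 44, align 4) → ends 68
version at 68 (size 1, align 1) → ends 69
pad 3 to align 4 for port
port at 72 (size 16, align 4) → ends 88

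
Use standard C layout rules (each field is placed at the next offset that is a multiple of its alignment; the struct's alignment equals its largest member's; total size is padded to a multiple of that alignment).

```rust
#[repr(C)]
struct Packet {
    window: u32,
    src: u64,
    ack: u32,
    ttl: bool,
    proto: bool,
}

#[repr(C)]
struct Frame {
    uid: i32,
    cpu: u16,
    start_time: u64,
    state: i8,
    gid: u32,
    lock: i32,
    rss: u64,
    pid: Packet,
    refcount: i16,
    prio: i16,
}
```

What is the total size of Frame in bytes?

Packet: 0..4  window  (4B, 4-aligned); 4..8  -- padding (4B); 8..16  src  (8B, 8-aligned); 16..20  ack  (4B, 4-aligned); 20..21  ttl  (1B, 1-aligned); 21..22  proto  (1B, 1-aligned); 22..24  -- tail padding (2B); sizeof = 24, alignof = 8
0..4  uid  (4B, 4-aligned)
4..6  cpu  (2B, 2-aligned)
6..8  -- padding (2B)
8..16  start_time  (8B, 8-aligned)
16..17  state  (1B, 1-aligned)
17..20  -- padding (3B)
20..24  gid  (4B, 4-aligned)
24..28  lock  (4B, 4-aligned)
28..32  -- padding (4B)
32..40  rss  (8B, 8-aligned)
40..64  pid  (24B, 8-aligned)
64..66  refcount  (2B, 2-aligned)
66..68  prio  (2B, 2-aligned)
68..72  -- tail padding (4B)
sizeof = 72, alignof = 8

72 bytes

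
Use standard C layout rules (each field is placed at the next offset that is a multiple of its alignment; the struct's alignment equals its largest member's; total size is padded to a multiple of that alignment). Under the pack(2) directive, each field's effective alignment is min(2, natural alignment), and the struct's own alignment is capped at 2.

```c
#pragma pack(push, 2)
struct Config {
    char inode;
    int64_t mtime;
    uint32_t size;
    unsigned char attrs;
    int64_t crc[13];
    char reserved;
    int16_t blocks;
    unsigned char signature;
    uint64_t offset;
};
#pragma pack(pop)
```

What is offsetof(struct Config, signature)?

124

0..1  inode  (1B, 1-aligned)
1..2  -- padding (1B)
2..10  mtime  (8B, 2-aligned)
10..14  size  (4B, 2-aligned)
14..15  attrs  (1B, 1-aligned)
15..16  -- padding (1B)
16..120  crc  (104B, 2-aligned)
120..121  reserved  (1B, 1-aligned)
121..122  -- padding (1B)
122..124  blocks  (2B, 2-aligned)
124..125  signature  (1B, 1-aligned)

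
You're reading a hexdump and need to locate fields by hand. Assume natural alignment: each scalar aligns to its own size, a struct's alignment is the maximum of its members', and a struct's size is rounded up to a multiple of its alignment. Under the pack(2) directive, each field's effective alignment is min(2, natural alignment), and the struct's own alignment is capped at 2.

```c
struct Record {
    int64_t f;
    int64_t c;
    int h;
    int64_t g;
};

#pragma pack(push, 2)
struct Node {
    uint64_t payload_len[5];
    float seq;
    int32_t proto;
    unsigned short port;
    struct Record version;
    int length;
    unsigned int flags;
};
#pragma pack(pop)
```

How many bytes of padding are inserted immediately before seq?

Record: 0..8  f  (8B, 8-aligned); 8..16  c  (8B, 8-aligned); 16..20  h  (4B, 4-aligned); 20..24  -- padding (4B); 24..32  g  (8B, 8-aligned); sizeof = 32, alignof = 8
0..40  payload_len  (40B, 2-aligned)
40..44  seq  (4B, 2-aligned)

0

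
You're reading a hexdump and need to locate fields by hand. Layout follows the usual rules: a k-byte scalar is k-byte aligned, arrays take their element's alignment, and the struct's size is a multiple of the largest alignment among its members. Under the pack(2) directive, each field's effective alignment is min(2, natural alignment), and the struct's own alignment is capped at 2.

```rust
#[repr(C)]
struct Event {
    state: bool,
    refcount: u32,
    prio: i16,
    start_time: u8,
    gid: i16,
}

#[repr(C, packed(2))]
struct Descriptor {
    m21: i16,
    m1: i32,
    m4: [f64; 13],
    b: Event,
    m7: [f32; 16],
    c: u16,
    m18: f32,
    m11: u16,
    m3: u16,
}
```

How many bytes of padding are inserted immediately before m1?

0

Event: state at 0 (size 1, align 1) → ends 1; pad 3 to align 4 for refcount; refcount at 4 (size 4, align 4) → ends 8; prio at 8 (size 2, align 2) → ends 10; start_time at 10 (size 1, align 1) → ends 11; pad 1 to align 2 for gid; gid at 12 (size 2, align 2) → ends 14; tail pad 2 to reach multiple of 4; total 16 bytes, alignment 4
m21 at 0 (size 2, align 2) → ends 2
m1 at 2 (size 4, align 2) → ends 6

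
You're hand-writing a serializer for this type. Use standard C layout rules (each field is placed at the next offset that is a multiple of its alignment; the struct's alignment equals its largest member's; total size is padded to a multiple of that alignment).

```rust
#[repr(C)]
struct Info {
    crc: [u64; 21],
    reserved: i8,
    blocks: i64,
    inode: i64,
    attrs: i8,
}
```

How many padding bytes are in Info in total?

0..168  crc  (168B, 8-aligned)
168..169  reserved  (1B, 1-aligned)
169..176  -- padding (7B)
176..184  blocks  (8B, 8-aligned)
184..192  inode  (8B, 8-aligned)
192..193  attrs  (1B, 1-aligned)
193..200  -- tail padding (7B)
sizeof = 200, alignof = 8
data bytes 186, size 200 → padding 14

14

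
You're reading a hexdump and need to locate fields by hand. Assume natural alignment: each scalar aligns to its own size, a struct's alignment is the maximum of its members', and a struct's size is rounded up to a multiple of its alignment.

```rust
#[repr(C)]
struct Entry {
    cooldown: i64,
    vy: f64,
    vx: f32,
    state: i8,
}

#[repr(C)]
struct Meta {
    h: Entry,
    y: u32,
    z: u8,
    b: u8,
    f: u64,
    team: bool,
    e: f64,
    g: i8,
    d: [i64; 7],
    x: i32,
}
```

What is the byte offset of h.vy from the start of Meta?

Entry: @0: cooldown [8B, align 8] → 8; @8: vy [8B, align 8] → 16; @16: vx [4B, align 4] → 20; @20: state [1B, align 1] → 21; +3 tail pad (align 8); size 24, align 8
@0: h [24B, align 8] → 24
within Entry: vy at 8
0 + 8 = 8

8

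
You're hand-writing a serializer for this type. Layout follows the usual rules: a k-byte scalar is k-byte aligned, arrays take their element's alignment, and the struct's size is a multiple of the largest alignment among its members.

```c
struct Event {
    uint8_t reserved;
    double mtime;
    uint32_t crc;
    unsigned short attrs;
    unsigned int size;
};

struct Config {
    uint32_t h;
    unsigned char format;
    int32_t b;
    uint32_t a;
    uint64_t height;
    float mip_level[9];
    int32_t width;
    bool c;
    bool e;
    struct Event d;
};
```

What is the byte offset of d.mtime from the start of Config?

Event: reserved at 0 (size 1, align 1) → ends 1; pad 7 to align 8 for mtime; mtime at 8 (size 8, align 8) → ends 16; crc at 16 (size 4, align 4) → ends 20; attrs at 20 (size 2, align 2) → ends 22; pad 2 to align 4 for size; size at 24 (size 4, align 4) → ends 28; tail pad 4 to reach multiple of 8; total 32 bytes, alignment 8
h at 0 (size 4, align 4) → ends 4
format at 4 (size 1, align 1) → ends 5
pad 3 to align 4 for b
b at 8 (size 4, align 4) → ends 12
a at 12 (size 4, align 4) → ends 16
height at 16 (size 8, align 8) → ends 24
mip_level at 24 (size 36, align 4) → ends 60
width at 60 (size 4, align 4) → ends 64
c at 64 (size 1, align 1) → ends 65
e at 65 (size 1, align 1) → ends 66
pad 6 to align 8 for d
d at 72 (size 32, align 8) → ends 104
within Event: mtime at 8
72 + 8 = 80

80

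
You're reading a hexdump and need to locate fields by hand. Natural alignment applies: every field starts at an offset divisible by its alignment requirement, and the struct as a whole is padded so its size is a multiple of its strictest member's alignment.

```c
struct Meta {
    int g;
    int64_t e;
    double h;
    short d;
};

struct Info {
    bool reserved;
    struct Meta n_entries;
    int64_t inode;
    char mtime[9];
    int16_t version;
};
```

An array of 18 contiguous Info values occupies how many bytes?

1152

Meta: g at 0 (size 4, align 4) → ends 4; pad 4 to align 8 for e; e at 8 (size 8, align 8) → ends 16; h at 16 (size 8, align 8) → ends 24; d at 24 (size 2, align 2) → ends 26; tail pad 6 to reach multiple of 8; total 32 bytes, alignment 8
reserved at 0 (size 1, align 1) → ends 1
pad 7 to align 8 for n_entries
n_entries at 8 (size 32, align 8) → ends 40
inode at 40 (size 8, align 8) → ends 48
mtime at 48 (size 9, align 1) → ends 57
pad 1 to align 2 for version
version at 58 (size 2, align 2) → ends 60
tail pad 4 to reach multiple of 8
total 64 bytes, alignment 8
array of 18: 18 × 64 = 1152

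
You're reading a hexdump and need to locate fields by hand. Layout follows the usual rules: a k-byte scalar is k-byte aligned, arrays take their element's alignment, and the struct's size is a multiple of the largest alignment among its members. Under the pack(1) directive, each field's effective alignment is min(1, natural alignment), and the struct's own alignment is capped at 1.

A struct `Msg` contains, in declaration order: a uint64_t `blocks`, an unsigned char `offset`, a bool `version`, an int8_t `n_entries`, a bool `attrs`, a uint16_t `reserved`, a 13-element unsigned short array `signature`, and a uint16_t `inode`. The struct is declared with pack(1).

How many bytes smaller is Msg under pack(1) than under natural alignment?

6

natural layout:
  @0: blocks [8B, align 8] → 8
  @8: offset [1B, align 1] → 9
  @9: version [1B, align 1] → 10
  @10: n_entries [1B, align 1] → 11
  @11: attrs [1B, align 1] → 12
  @12: reserved [2B, align 2] → 14
  @14: signature [26B, align 2] → 40
  @40: inode [2B, align 2] → 42
  +6 tail pad (align 8)
  size 48, align 8
packed(1) layout:
  @0: blocks [8B, align 1] → 8
  @8: offset [1B, align 1] → 9
  @9: version [1B, align 1] → 10
  @10: n_entries [1B, align 1] → 11
  @11: attrs [1B, align 1] → 12
  @12: reserved [2B, align 1] → 14
  @14: signature [26B, align 1] → 40
  @40: inode [2B, align 1] → 42
  size 42, align 1
48 − 42 = 6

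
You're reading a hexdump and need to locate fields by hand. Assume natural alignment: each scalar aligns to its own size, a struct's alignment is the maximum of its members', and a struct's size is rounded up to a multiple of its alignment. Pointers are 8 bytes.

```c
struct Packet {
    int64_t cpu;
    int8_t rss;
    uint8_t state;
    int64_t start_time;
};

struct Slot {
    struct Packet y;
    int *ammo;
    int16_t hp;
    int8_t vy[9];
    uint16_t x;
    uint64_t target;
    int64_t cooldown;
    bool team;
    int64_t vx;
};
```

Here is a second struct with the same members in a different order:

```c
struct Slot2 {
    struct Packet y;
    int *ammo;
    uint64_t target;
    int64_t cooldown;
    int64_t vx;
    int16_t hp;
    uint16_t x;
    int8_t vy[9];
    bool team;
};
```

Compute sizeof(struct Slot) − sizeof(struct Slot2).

8

Packet: 0..8  cpu  (8B, 8-aligned); 8..9  rss  (1B, 1-aligned); 9..10  state  (1B, 1-aligned); 10..16  -- padding (6B); 16..24  start_time  (8B, 8-aligned); sizeof = 24, alignof = 8
0..24  y  (24B, 8-aligned)
24..32  ammo  (8B, 8-aligned)
32..34  hp  (2B, 2-aligned)
34..43  vy  (9B, 1-aligned)
43..44  -- padding (1B)
44..46  x  (2B, 2-aligned)
46..48  -- padding (2B)
48..56  target  (8B, 8-aligned)
56..64  cooldown  (8B, 8-aligned)
64..65  team  (1B, 1-aligned)
65..72  -- padding (7B)
72..80  vx  (8B, 8-aligned)
sizeof = 80, alignof = 8
— Slot2 —
0..24  y  (24B, 8-aligned)
24..32  ammo  (8B, 8-aligned)
32..40  target  (8B, 8-aligned)
40..48  cooldown  (8B, 8-aligned)
48..56  vx  (8B, 8-aligned)
56..58  hp  (2B, 2-aligned)
58..60  x  (2B, 2-aligned)
60..69  vy  (9B, 1-aligned)
69..70  team  (1B, 1-aligned)
70..72  -- tail padding (2B)
sizeof = 72, alignof = 8
80 − 72 = 8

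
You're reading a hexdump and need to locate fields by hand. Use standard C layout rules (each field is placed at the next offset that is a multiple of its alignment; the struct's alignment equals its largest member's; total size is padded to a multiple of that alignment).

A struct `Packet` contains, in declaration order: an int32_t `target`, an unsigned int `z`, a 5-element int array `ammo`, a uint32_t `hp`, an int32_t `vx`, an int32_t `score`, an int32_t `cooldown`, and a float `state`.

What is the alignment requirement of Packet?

4

member alignments: target=4, z=4, ammo=4, hp=4, vx=4, score=4, cooldown=4, state=4
max = 4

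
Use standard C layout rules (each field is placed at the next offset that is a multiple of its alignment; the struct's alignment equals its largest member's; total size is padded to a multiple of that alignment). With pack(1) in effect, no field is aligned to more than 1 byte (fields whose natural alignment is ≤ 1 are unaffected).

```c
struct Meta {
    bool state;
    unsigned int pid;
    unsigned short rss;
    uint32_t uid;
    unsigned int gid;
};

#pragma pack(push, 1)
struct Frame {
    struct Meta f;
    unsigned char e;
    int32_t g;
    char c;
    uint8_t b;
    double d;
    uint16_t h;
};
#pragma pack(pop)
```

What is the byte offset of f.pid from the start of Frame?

Meta: @0: state [1B, align 1] → 1; +3 pad (align 4); @4: pid [4B, align 4] → 8; @8: rss [2B, align 2] → 10; +2 pad (align 4); @12: uid [4B, align 4] → 16; @16: gid [4B, align 4] → 20; size 20, align 4
@0: f [20B, align 1] → 20
within Meta: pid at 4
0 + 4 = 4

4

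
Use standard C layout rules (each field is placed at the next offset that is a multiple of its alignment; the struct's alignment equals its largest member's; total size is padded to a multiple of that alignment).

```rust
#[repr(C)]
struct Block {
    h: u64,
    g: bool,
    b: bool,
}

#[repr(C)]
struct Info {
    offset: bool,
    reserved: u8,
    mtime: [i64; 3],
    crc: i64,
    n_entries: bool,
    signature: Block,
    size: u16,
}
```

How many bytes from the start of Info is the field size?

Block: h at 0 (size 8, align 8) → ends 8; g at 8 (size 1, align 1) → ends 9; b at 9 (size 1, align 1) → ends 10; tail pad 6 to reach multiple of 8; total 16 bytes, alignment 8
offset at 0 (size 1, align 1) → ends 1
reserved at 1 (size 1, align 1) → ends 2
pad 6 to align 8 for mtime
mtime at 8 (size 24, align 8) → ends 32
crc at 32 (size 8, align 8) → ends 40
n_entries at 40 (size 1, align 1) → ends 41
pad 7 to align 8 for signature
signature at 48 (size 16, align 8) → ends 64
size at 64 (size 2, align 2) → ends 66

64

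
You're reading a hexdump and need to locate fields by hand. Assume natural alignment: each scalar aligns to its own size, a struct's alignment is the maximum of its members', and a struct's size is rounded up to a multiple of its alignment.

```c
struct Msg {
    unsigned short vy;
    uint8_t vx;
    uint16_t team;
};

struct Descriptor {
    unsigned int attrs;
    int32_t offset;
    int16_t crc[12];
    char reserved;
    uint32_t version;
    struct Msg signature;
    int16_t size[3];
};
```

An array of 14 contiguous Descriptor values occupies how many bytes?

Msg: @0: vy [2B, align 2] → 2; @2: vx [1B, align 1] → 3; +1 pad (align 2); @4: team [2B, align 2] → 6; size 6, align 2
@0: attrs [4B, align 4] → 4
@4: offset [4B, align 4] → 8
@8: crc [24B, align 2] → 32
@32: reserved [1B, align 1] → 33
+3 pad (align 4)
@36: version [4B, align 4] → 40
@40: signature [6B, align 2] → 46
@46: size [6B, align 2] → 52
size 52, align 4
array of 14: 14 × 52 = 728

728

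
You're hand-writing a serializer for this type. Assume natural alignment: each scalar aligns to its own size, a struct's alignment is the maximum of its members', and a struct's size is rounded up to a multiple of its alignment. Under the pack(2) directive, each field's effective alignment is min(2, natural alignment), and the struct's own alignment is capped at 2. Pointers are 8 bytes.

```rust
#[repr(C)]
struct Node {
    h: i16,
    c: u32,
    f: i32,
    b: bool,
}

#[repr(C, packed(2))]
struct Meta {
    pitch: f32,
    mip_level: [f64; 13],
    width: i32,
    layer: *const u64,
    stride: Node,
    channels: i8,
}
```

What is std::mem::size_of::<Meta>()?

Node: @0: h [2B, align 2] → 2; +2 pad (align 4); @4: c [4B, align 4] → 8; @8: f [4B, align 4] → 12; @12: b [1B, align 1] → 13; +3 tail pad (align 4); size 16, align 4
@0: pitch [4B, align 2] → 4
@4: mip_level [104B, align 2] → 108
@108: width [4B, align 2] → 112
@112: layer [8B, align 2] → 120
@120: stride [16B, align 2] → 136
@136: channels [1B, align 1] → 137
+1 tail pad (align 2)
size 138, align 2

138 bytes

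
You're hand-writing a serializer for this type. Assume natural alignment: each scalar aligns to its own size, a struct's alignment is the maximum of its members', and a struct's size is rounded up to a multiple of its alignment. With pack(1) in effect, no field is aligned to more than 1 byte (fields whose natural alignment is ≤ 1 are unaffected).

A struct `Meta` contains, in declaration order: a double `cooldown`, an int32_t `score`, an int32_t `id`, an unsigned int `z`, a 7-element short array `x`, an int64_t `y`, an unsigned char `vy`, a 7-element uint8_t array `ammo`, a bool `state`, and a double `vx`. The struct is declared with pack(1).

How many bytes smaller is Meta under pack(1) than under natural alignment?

13

natural layout:
  0..8  cooldown  (8B, 8-aligned)
  8..12  score  (4B, 4-aligned)
  12..16  id  (4B, 4-aligned)
  16..20  z  (4B, 4-aligned)
  20..34  x  (14B, 2-aligned)
  34..40  -- padding (6B)
  40..48  y  (8B, 8-aligned)
  48..49  vy  (1B, 1-aligned)
  49..56  ammo  (7B, 1-aligned)
  56..57  state  (1B, 1-aligned)
  57..64  -- padding (7B)
  64..72  vx  (8B, 8-aligned)
  sizeof = 72, alignof = 8
packed(1) layout:
  0..8  cooldown  (8B, 1-aligned)
  8..12  score  (4B, 1-aligned)
  12..16  id  (4B, 1-aligned)
  16..20  z  (4B, 1-aligned)
  20..34  x  (14B, 1-aligned)
  34..42  y  (8B, 1-aligned)
  42..43  vy  (1B, 1-aligned)
  43..50  ammo  (7B, 1-aligned)
  50..51  state  (1B, 1-aligned)
  51..59  vx  (8B, 1-aligned)
  sizeof = 59, alignof = 1
72 − 59 = 13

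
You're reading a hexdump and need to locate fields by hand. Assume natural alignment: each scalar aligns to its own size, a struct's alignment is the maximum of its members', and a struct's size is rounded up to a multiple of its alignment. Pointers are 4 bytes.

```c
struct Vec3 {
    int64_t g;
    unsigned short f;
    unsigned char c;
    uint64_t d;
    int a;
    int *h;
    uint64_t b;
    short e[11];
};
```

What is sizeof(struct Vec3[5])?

320

g at 0 (size 8, align 8) → ends 8
f at 8 (size 2, align 2) → ends 10
c at 10 (size 1, align 1) → ends 11
pad 5 to align 8 for d
d at 16 (size 8, align 8) → ends 24
a at 24 (size 4, align 4) → ends 28
h at 28 (size 4, align 4) → ends 32
b at 32 (size 8, align 8) → ends 40
e at 40 (size 22, align 2) → ends 62
tail pad 2 to reach multiple of 8
total 64 bytes, alignment 8
array of 5: 5 × 64 = 320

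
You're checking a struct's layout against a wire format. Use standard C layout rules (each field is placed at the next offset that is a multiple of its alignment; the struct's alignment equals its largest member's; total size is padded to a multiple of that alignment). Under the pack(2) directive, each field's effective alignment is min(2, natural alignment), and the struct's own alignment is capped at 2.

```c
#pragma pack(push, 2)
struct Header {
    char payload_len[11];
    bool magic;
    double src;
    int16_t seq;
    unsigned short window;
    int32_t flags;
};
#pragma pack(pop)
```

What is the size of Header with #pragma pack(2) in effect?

payload_len at 0 (size 11, align 1) → ends 11
magic at 11 (size 1, align 1) → ends 12
src at 12 (size 8, align 2) → ends 20
seq at 20 (size 2, align 2) → ends 22
window at 22 (size 2, align 2) → ends 24
flags at 24 (size 4, align 2) → ends 28
total 28 bytes, alignment 2

28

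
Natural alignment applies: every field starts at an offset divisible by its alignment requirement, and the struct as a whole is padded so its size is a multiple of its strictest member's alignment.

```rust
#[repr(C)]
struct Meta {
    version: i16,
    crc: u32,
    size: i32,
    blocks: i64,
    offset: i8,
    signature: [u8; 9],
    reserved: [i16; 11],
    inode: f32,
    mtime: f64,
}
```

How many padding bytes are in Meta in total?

@0: version [2B, align 2] → 2
+2 pad (align 4)
@4: crc [4B, align 4] → 8
@8: size [4B, align 4] → 12
+4 pad (align 8)
@16: blocks [8B, align 8] → 24
@24: offset [1B, align 1] → 25
@25: signature [9B, align 1] → 34
@34: reserved [22B, align 2] → 56
@56: inode [4B, align 4] → 60
+4 pad (align 8)
@64: mtime [8B, align 8] → 72
size 72, align 8
data bytes 62, size 72 → padding 10

10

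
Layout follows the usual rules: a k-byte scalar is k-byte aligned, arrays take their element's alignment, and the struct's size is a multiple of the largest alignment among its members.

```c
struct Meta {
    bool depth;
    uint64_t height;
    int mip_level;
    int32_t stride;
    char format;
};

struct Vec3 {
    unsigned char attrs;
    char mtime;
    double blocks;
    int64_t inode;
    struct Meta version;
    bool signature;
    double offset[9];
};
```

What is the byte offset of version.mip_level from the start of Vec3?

Meta: 0..1  depth  (1B, 1-aligned); 1..8  -- padding (7B); 8..16  height  (8B, 8-aligned); 16..20  mip_level  (4B, 4-aligned); 20..24  stride  (4B, 4-aligned); 24..25  format  (1B, 1-aligned); 25..32  -- tail padding (7B); sizeof = 32, alignof = 8
0..1  attrs  (1B, 1-aligned)
1..2  mtime  (1B, 1-aligned)
2..8  -- padding (6B)
8..16  blocks  (8B, 8-aligned)
16..24  inode  (8B, 8-aligned)
24..56  version  (32B, 8-aligned)
within Meta: mip_level at 16
24 + 16 = 40

40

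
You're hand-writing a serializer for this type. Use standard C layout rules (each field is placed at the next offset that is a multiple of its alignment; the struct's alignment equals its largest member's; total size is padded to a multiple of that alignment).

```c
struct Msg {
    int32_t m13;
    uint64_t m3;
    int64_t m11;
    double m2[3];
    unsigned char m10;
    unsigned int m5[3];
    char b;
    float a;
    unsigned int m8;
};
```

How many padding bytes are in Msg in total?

14

m13 at 0 (size 4, align 4) → ends 4
pad 4 to align 8 for m3
m3 at 8 (size 8, align 8) → ends 16
m11 at 16 (size 8, align 8) → ends 24
m2 at 24 (size 24, align 8) → ends 48
m10 at 48 (size 1, align 1) → ends 49
pad 3 to align 4 for m5
m5 at 52 (size 12, align 4) → ends 64
b at 64 (size 1, align 1) → ends 65
pad 3 to align 4 for a
a at 68 (size 4, align 4) → ends 72
m8 at 72 (size 4, align 4) → ends 76
tail pad 4 to reach multiple of 8
total 80 bytes, alignment 8
data bytes 66, size 80 → padding 14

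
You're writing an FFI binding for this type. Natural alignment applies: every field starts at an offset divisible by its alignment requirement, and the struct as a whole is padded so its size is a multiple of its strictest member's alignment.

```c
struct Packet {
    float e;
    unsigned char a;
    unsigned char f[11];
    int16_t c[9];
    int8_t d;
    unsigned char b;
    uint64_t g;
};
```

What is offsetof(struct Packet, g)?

e at 0 (size 4, align 4) → ends 4
a at 4 (size 1, align 1) → ends 5
f at 5 (size 11, align 1) → ends 16
c at 16 (size 18, align 2) → ends 34
d at 34 (size 1, align 1) → ends 35
b at 35 (size 1, align 1) → ends 36
pad 4 to align 8 for g
g at 40 (size 8, align 8) → ends 48

40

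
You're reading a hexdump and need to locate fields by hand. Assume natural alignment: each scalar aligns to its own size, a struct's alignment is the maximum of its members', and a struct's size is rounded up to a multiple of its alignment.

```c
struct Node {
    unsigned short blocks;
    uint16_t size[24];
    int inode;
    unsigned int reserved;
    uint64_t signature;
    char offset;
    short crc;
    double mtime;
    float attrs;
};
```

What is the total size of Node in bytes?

96 bytes

blocks at 0 (size 2, align 2) → ends 2
size at 2 (size 48, align 2) → ends 50
pad 2 to align 4 for inode
inode at 52 (size 4, align 4) → ends 56
reserved at 56 (size 4, align 4) → ends 60
pad 4 to align 8 for signature
signature at 64 (size 8, align 8) → ends 72
offset at 72 (size 1, align 1) → ends 73
pad 1 to align 2 for crc
crc at 74 (size 2, align 2) → ends 76
pad 4 to align 8 for mtime
mtime at 80 (size 8, align 8) → ends 88
attrs at 88 (size 4, align 4) → ends 92
tail pad 4 to reach multiple of 8
total 96 bytes, alignment 8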